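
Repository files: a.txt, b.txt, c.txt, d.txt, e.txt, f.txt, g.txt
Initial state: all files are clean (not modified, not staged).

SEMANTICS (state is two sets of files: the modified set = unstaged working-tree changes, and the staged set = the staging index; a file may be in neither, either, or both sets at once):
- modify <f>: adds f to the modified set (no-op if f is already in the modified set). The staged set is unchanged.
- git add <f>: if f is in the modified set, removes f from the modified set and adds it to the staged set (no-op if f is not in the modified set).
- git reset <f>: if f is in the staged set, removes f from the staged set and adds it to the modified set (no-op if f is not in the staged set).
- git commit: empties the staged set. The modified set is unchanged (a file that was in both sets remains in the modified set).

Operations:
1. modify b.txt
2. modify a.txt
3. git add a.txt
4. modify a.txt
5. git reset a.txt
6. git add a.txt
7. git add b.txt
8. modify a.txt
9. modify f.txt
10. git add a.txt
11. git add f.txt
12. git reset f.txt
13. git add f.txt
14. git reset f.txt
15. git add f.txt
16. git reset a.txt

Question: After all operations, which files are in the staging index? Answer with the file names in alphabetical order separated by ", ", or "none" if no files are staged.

After op 1 (modify b.txt): modified={b.txt} staged={none}
After op 2 (modify a.txt): modified={a.txt, b.txt} staged={none}
After op 3 (git add a.txt): modified={b.txt} staged={a.txt}
After op 4 (modify a.txt): modified={a.txt, b.txt} staged={a.txt}
After op 5 (git reset a.txt): modified={a.txt, b.txt} staged={none}
After op 6 (git add a.txt): modified={b.txt} staged={a.txt}
After op 7 (git add b.txt): modified={none} staged={a.txt, b.txt}
After op 8 (modify a.txt): modified={a.txt} staged={a.txt, b.txt}
After op 9 (modify f.txt): modified={a.txt, f.txt} staged={a.txt, b.txt}
After op 10 (git add a.txt): modified={f.txt} staged={a.txt, b.txt}
After op 11 (git add f.txt): modified={none} staged={a.txt, b.txt, f.txt}
After op 12 (git reset f.txt): modified={f.txt} staged={a.txt, b.txt}
After op 13 (git add f.txt): modified={none} staged={a.txt, b.txt, f.txt}
After op 14 (git reset f.txt): modified={f.txt} staged={a.txt, b.txt}
After op 15 (git add f.txt): modified={none} staged={a.txt, b.txt, f.txt}
After op 16 (git reset a.txt): modified={a.txt} staged={b.txt, f.txt}

Answer: b.txt, f.txt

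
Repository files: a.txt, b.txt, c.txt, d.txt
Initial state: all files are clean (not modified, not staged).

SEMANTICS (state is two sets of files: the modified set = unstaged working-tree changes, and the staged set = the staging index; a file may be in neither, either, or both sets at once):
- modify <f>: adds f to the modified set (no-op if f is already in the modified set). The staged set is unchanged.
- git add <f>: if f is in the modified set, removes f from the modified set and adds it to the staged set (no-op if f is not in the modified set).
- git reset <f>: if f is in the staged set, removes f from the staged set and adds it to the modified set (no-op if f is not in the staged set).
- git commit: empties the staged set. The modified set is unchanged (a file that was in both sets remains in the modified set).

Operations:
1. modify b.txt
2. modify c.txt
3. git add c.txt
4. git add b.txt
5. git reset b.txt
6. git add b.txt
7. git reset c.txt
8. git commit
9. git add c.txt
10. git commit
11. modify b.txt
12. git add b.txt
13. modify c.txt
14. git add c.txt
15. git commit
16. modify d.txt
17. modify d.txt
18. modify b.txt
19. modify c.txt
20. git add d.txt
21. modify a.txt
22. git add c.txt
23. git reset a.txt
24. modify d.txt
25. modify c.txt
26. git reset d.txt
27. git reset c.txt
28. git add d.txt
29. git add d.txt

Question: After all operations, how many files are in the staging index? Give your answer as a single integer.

Answer: 1

Derivation:
After op 1 (modify b.txt): modified={b.txt} staged={none}
After op 2 (modify c.txt): modified={b.txt, c.txt} staged={none}
After op 3 (git add c.txt): modified={b.txt} staged={c.txt}
After op 4 (git add b.txt): modified={none} staged={b.txt, c.txt}
After op 5 (git reset b.txt): modified={b.txt} staged={c.txt}
After op 6 (git add b.txt): modified={none} staged={b.txt, c.txt}
After op 7 (git reset c.txt): modified={c.txt} staged={b.txt}
After op 8 (git commit): modified={c.txt} staged={none}
After op 9 (git add c.txt): modified={none} staged={c.txt}
After op 10 (git commit): modified={none} staged={none}
After op 11 (modify b.txt): modified={b.txt} staged={none}
After op 12 (git add b.txt): modified={none} staged={b.txt}
After op 13 (modify c.txt): modified={c.txt} staged={b.txt}
After op 14 (git add c.txt): modified={none} staged={b.txt, c.txt}
After op 15 (git commit): modified={none} staged={none}
After op 16 (modify d.txt): modified={d.txt} staged={none}
After op 17 (modify d.txt): modified={d.txt} staged={none}
After op 18 (modify b.txt): modified={b.txt, d.txt} staged={none}
After op 19 (modify c.txt): modified={b.txt, c.txt, d.txt} staged={none}
After op 20 (git add d.txt): modified={b.txt, c.txt} staged={d.txt}
After op 21 (modify a.txt): modified={a.txt, b.txt, c.txt} staged={d.txt}
After op 22 (git add c.txt): modified={a.txt, b.txt} staged={c.txt, d.txt}
After op 23 (git reset a.txt): modified={a.txt, b.txt} staged={c.txt, d.txt}
After op 24 (modify d.txt): modified={a.txt, b.txt, d.txt} staged={c.txt, d.txt}
After op 25 (modify c.txt): modified={a.txt, b.txt, c.txt, d.txt} staged={c.txt, d.txt}
After op 26 (git reset d.txt): modified={a.txt, b.txt, c.txt, d.txt} staged={c.txt}
After op 27 (git reset c.txt): modified={a.txt, b.txt, c.txt, d.txt} staged={none}
After op 28 (git add d.txt): modified={a.txt, b.txt, c.txt} staged={d.txt}
After op 29 (git add d.txt): modified={a.txt, b.txt, c.txt} staged={d.txt}
Final staged set: {d.txt} -> count=1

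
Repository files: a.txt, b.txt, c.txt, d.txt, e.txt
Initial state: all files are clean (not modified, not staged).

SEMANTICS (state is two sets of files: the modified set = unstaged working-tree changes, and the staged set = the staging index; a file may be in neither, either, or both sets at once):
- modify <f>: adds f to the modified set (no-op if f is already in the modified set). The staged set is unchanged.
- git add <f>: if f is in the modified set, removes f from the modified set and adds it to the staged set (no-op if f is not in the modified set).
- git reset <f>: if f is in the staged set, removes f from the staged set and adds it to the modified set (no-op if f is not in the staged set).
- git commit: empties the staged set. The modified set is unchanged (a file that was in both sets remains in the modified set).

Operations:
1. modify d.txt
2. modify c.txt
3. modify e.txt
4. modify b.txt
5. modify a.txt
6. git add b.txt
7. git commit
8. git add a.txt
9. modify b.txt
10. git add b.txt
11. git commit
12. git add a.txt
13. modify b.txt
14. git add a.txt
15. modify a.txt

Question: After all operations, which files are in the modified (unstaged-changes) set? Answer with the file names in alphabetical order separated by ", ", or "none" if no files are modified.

After op 1 (modify d.txt): modified={d.txt} staged={none}
After op 2 (modify c.txt): modified={c.txt, d.txt} staged={none}
After op 3 (modify e.txt): modified={c.txt, d.txt, e.txt} staged={none}
After op 4 (modify b.txt): modified={b.txt, c.txt, d.txt, e.txt} staged={none}
After op 5 (modify a.txt): modified={a.txt, b.txt, c.txt, d.txt, e.txt} staged={none}
After op 6 (git add b.txt): modified={a.txt, c.txt, d.txt, e.txt} staged={b.txt}
After op 7 (git commit): modified={a.txt, c.txt, d.txt, e.txt} staged={none}
After op 8 (git add a.txt): modified={c.txt, d.txt, e.txt} staged={a.txt}
After op 9 (modify b.txt): modified={b.txt, c.txt, d.txt, e.txt} staged={a.txt}
After op 10 (git add b.txt): modified={c.txt, d.txt, e.txt} staged={a.txt, b.txt}
After op 11 (git commit): modified={c.txt, d.txt, e.txt} staged={none}
After op 12 (git add a.txt): modified={c.txt, d.txt, e.txt} staged={none}
After op 13 (modify b.txt): modified={b.txt, c.txt, d.txt, e.txt} staged={none}
After op 14 (git add a.txt): modified={b.txt, c.txt, d.txt, e.txt} staged={none}
After op 15 (modify a.txt): modified={a.txt, b.txt, c.txt, d.txt, e.txt} staged={none}

Answer: a.txt, b.txt, c.txt, d.txt, e.txt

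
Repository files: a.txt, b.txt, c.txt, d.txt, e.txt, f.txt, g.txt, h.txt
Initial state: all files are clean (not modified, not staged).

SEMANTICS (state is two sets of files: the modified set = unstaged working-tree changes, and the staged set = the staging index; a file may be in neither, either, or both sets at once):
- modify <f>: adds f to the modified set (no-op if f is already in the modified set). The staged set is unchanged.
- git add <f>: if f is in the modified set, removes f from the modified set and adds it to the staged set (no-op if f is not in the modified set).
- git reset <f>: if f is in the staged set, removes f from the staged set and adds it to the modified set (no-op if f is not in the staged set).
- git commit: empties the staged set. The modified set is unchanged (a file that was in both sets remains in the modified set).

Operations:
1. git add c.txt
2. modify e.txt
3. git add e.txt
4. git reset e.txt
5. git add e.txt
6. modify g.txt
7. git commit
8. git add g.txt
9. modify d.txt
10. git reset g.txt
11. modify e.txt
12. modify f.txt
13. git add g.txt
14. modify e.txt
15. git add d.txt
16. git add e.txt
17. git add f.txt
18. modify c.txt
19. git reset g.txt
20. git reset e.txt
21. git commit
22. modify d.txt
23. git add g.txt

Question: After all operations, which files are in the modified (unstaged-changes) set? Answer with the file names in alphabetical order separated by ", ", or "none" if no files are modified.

Answer: c.txt, d.txt, e.txt

Derivation:
After op 1 (git add c.txt): modified={none} staged={none}
After op 2 (modify e.txt): modified={e.txt} staged={none}
After op 3 (git add e.txt): modified={none} staged={e.txt}
After op 4 (git reset e.txt): modified={e.txt} staged={none}
After op 5 (git add e.txt): modified={none} staged={e.txt}
After op 6 (modify g.txt): modified={g.txt} staged={e.txt}
After op 7 (git commit): modified={g.txt} staged={none}
After op 8 (git add g.txt): modified={none} staged={g.txt}
After op 9 (modify d.txt): modified={d.txt} staged={g.txt}
After op 10 (git reset g.txt): modified={d.txt, g.txt} staged={none}
After op 11 (modify e.txt): modified={d.txt, e.txt, g.txt} staged={none}
After op 12 (modify f.txt): modified={d.txt, e.txt, f.txt, g.txt} staged={none}
After op 13 (git add g.txt): modified={d.txt, e.txt, f.txt} staged={g.txt}
After op 14 (modify e.txt): modified={d.txt, e.txt, f.txt} staged={g.txt}
After op 15 (git add d.txt): modified={e.txt, f.txt} staged={d.txt, g.txt}
After op 16 (git add e.txt): modified={f.txt} staged={d.txt, e.txt, g.txt}
After op 17 (git add f.txt): modified={none} staged={d.txt, e.txt, f.txt, g.txt}
After op 18 (modify c.txt): modified={c.txt} staged={d.txt, e.txt, f.txt, g.txt}
After op 19 (git reset g.txt): modified={c.txt, g.txt} staged={d.txt, e.txt, f.txt}
After op 20 (git reset e.txt): modified={c.txt, e.txt, g.txt} staged={d.txt, f.txt}
After op 21 (git commit): modified={c.txt, e.txt, g.txt} staged={none}
After op 22 (modify d.txt): modified={c.txt, d.txt, e.txt, g.txt} staged={none}
After op 23 (git add g.txt): modified={c.txt, d.txt, e.txt} staged={g.txt}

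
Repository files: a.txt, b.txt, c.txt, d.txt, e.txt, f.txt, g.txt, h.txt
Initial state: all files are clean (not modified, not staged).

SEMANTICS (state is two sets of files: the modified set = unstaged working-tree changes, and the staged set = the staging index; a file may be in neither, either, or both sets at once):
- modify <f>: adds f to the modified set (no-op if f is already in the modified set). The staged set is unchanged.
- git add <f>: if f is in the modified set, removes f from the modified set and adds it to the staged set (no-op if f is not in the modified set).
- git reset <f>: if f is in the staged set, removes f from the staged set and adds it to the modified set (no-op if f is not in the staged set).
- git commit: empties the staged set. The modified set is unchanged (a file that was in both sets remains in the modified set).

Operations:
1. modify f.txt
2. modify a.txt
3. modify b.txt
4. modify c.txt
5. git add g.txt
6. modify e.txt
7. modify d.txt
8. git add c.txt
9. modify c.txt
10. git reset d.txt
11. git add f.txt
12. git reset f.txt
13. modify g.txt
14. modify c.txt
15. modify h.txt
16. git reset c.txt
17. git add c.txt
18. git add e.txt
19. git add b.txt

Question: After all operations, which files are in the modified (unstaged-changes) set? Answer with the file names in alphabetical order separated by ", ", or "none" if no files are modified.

Answer: a.txt, d.txt, f.txt, g.txt, h.txt

Derivation:
After op 1 (modify f.txt): modified={f.txt} staged={none}
After op 2 (modify a.txt): modified={a.txt, f.txt} staged={none}
After op 3 (modify b.txt): modified={a.txt, b.txt, f.txt} staged={none}
After op 4 (modify c.txt): modified={a.txt, b.txt, c.txt, f.txt} staged={none}
After op 5 (git add g.txt): modified={a.txt, b.txt, c.txt, f.txt} staged={none}
After op 6 (modify e.txt): modified={a.txt, b.txt, c.txt, e.txt, f.txt} staged={none}
After op 7 (modify d.txt): modified={a.txt, b.txt, c.txt, d.txt, e.txt, f.txt} staged={none}
After op 8 (git add c.txt): modified={a.txt, b.txt, d.txt, e.txt, f.txt} staged={c.txt}
After op 9 (modify c.txt): modified={a.txt, b.txt, c.txt, d.txt, e.txt, f.txt} staged={c.txt}
After op 10 (git reset d.txt): modified={a.txt, b.txt, c.txt, d.txt, e.txt, f.txt} staged={c.txt}
After op 11 (git add f.txt): modified={a.txt, b.txt, c.txt, d.txt, e.txt} staged={c.txt, f.txt}
After op 12 (git reset f.txt): modified={a.txt, b.txt, c.txt, d.txt, e.txt, f.txt} staged={c.txt}
After op 13 (modify g.txt): modified={a.txt, b.txt, c.txt, d.txt, e.txt, f.txt, g.txt} staged={c.txt}
After op 14 (modify c.txt): modified={a.txt, b.txt, c.txt, d.txt, e.txt, f.txt, g.txt} staged={c.txt}
After op 15 (modify h.txt): modified={a.txt, b.txt, c.txt, d.txt, e.txt, f.txt, g.txt, h.txt} staged={c.txt}
After op 16 (git reset c.txt): modified={a.txt, b.txt, c.txt, d.txt, e.txt, f.txt, g.txt, h.txt} staged={none}
After op 17 (git add c.txt): modified={a.txt, b.txt, d.txt, e.txt, f.txt, g.txt, h.txt} staged={c.txt}
After op 18 (git add e.txt): modified={a.txt, b.txt, d.txt, f.txt, g.txt, h.txt} staged={c.txt, e.txt}
After op 19 (git add b.txt): modified={a.txt, d.txt, f.txt, g.txt, h.txt} staged={b.txt, c.txt, e.txt}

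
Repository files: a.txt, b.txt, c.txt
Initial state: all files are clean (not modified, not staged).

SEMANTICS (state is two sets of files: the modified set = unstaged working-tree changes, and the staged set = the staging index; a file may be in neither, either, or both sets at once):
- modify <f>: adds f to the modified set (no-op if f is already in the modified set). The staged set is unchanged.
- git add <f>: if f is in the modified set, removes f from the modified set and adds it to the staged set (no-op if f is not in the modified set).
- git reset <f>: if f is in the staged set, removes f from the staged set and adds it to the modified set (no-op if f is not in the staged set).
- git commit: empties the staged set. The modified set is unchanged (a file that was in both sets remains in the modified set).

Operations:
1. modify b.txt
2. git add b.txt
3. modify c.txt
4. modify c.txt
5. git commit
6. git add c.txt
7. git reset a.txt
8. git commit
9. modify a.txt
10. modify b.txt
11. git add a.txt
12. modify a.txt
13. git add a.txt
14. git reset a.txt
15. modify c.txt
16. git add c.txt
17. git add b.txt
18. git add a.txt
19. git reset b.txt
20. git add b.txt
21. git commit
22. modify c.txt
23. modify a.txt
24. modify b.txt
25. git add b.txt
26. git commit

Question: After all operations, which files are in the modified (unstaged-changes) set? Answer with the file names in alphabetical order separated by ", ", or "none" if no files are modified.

After op 1 (modify b.txt): modified={b.txt} staged={none}
After op 2 (git add b.txt): modified={none} staged={b.txt}
After op 3 (modify c.txt): modified={c.txt} staged={b.txt}
After op 4 (modify c.txt): modified={c.txt} staged={b.txt}
After op 5 (git commit): modified={c.txt} staged={none}
After op 6 (git add c.txt): modified={none} staged={c.txt}
After op 7 (git reset a.txt): modified={none} staged={c.txt}
After op 8 (git commit): modified={none} staged={none}
After op 9 (modify a.txt): modified={a.txt} staged={none}
After op 10 (modify b.txt): modified={a.txt, b.txt} staged={none}
After op 11 (git add a.txt): modified={b.txt} staged={a.txt}
After op 12 (modify a.txt): modified={a.txt, b.txt} staged={a.txt}
After op 13 (git add a.txt): modified={b.txt} staged={a.txt}
After op 14 (git reset a.txt): modified={a.txt, b.txt} staged={none}
After op 15 (modify c.txt): modified={a.txt, b.txt, c.txt} staged={none}
After op 16 (git add c.txt): modified={a.txt, b.txt} staged={c.txt}
After op 17 (git add b.txt): modified={a.txt} staged={b.txt, c.txt}
After op 18 (git add a.txt): modified={none} staged={a.txt, b.txt, c.txt}
After op 19 (git reset b.txt): modified={b.txt} staged={a.txt, c.txt}
After op 20 (git add b.txt): modified={none} staged={a.txt, b.txt, c.txt}
After op 21 (git commit): modified={none} staged={none}
After op 22 (modify c.txt): modified={c.txt} staged={none}
After op 23 (modify a.txt): modified={a.txt, c.txt} staged={none}
After op 24 (modify b.txt): modified={a.txt, b.txt, c.txt} staged={none}
After op 25 (git add b.txt): modified={a.txt, c.txt} staged={b.txt}
After op 26 (git commit): modified={a.txt, c.txt} staged={none}

Answer: a.txt, c.txt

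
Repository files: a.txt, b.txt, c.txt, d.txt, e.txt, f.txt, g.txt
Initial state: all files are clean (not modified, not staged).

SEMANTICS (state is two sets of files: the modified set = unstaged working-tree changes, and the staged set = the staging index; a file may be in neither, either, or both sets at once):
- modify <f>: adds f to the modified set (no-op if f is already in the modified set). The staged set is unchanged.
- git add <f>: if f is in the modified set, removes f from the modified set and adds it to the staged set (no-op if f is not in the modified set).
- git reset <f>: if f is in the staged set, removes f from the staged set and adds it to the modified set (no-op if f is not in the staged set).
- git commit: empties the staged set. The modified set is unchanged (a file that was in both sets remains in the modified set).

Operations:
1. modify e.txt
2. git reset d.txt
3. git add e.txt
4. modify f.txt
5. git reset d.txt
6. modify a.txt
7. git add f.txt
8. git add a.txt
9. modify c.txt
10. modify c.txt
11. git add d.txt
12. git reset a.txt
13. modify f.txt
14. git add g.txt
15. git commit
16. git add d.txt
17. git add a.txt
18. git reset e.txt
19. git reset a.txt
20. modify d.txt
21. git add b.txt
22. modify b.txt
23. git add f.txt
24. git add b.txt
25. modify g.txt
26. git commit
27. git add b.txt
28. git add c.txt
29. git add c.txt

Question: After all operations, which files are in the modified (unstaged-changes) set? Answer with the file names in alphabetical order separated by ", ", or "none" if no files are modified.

Answer: a.txt, d.txt, g.txt

Derivation:
After op 1 (modify e.txt): modified={e.txt} staged={none}
After op 2 (git reset d.txt): modified={e.txt} staged={none}
After op 3 (git add e.txt): modified={none} staged={e.txt}
After op 4 (modify f.txt): modified={f.txt} staged={e.txt}
After op 5 (git reset d.txt): modified={f.txt} staged={e.txt}
After op 6 (modify a.txt): modified={a.txt, f.txt} staged={e.txt}
After op 7 (git add f.txt): modified={a.txt} staged={e.txt, f.txt}
After op 8 (git add a.txt): modified={none} staged={a.txt, e.txt, f.txt}
After op 9 (modify c.txt): modified={c.txt} staged={a.txt, e.txt, f.txt}
After op 10 (modify c.txt): modified={c.txt} staged={a.txt, e.txt, f.txt}
After op 11 (git add d.txt): modified={c.txt} staged={a.txt, e.txt, f.txt}
After op 12 (git reset a.txt): modified={a.txt, c.txt} staged={e.txt, f.txt}
After op 13 (modify f.txt): modified={a.txt, c.txt, f.txt} staged={e.txt, f.txt}
After op 14 (git add g.txt): modified={a.txt, c.txt, f.txt} staged={e.txt, f.txt}
After op 15 (git commit): modified={a.txt, c.txt, f.txt} staged={none}
After op 16 (git add d.txt): modified={a.txt, c.txt, f.txt} staged={none}
After op 17 (git add a.txt): modified={c.txt, f.txt} staged={a.txt}
After op 18 (git reset e.txt): modified={c.txt, f.txt} staged={a.txt}
After op 19 (git reset a.txt): modified={a.txt, c.txt, f.txt} staged={none}
After op 20 (modify d.txt): modified={a.txt, c.txt, d.txt, f.txt} staged={none}
After op 21 (git add b.txt): modified={a.txt, c.txt, d.txt, f.txt} staged={none}
After op 22 (modify b.txt): modified={a.txt, b.txt, c.txt, d.txt, f.txt} staged={none}
After op 23 (git add f.txt): modified={a.txt, b.txt, c.txt, d.txt} staged={f.txt}
After op 24 (git add b.txt): modified={a.txt, c.txt, d.txt} staged={b.txt, f.txt}
After op 25 (modify g.txt): modified={a.txt, c.txt, d.txt, g.txt} staged={b.txt, f.txt}
After op 26 (git commit): modified={a.txt, c.txt, d.txt, g.txt} staged={none}
After op 27 (git add b.txt): modified={a.txt, c.txt, d.txt, g.txt} staged={none}
After op 28 (git add c.txt): modified={a.txt, d.txt, g.txt} staged={c.txt}
After op 29 (git add c.txt): modified={a.txt, d.txt, g.txt} staged={c.txt}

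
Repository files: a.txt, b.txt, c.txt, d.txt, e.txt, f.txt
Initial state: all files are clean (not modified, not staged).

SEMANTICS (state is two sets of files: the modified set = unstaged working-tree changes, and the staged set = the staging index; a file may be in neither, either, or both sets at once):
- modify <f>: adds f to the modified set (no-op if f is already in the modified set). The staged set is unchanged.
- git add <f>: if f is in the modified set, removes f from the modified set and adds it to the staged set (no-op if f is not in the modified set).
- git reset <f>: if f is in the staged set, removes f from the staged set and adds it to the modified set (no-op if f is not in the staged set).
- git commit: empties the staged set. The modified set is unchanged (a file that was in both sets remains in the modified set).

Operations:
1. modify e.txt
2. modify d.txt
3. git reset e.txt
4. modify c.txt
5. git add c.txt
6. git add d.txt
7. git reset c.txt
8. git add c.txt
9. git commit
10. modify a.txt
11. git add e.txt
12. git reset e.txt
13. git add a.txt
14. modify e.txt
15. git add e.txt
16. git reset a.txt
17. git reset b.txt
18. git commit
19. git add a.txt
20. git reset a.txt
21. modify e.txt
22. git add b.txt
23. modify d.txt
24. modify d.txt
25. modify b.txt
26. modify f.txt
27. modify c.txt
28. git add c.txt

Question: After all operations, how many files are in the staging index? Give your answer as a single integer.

Answer: 1

Derivation:
After op 1 (modify e.txt): modified={e.txt} staged={none}
After op 2 (modify d.txt): modified={d.txt, e.txt} staged={none}
After op 3 (git reset e.txt): modified={d.txt, e.txt} staged={none}
After op 4 (modify c.txt): modified={c.txt, d.txt, e.txt} staged={none}
After op 5 (git add c.txt): modified={d.txt, e.txt} staged={c.txt}
After op 6 (git add d.txt): modified={e.txt} staged={c.txt, d.txt}
After op 7 (git reset c.txt): modified={c.txt, e.txt} staged={d.txt}
After op 8 (git add c.txt): modified={e.txt} staged={c.txt, d.txt}
After op 9 (git commit): modified={e.txt} staged={none}
After op 10 (modify a.txt): modified={a.txt, e.txt} staged={none}
After op 11 (git add e.txt): modified={a.txt} staged={e.txt}
After op 12 (git reset e.txt): modified={a.txt, e.txt} staged={none}
After op 13 (git add a.txt): modified={e.txt} staged={a.txt}
After op 14 (modify e.txt): modified={e.txt} staged={a.txt}
After op 15 (git add e.txt): modified={none} staged={a.txt, e.txt}
After op 16 (git reset a.txt): modified={a.txt} staged={e.txt}
After op 17 (git reset b.txt): modified={a.txt} staged={e.txt}
After op 18 (git commit): modified={a.txt} staged={none}
After op 19 (git add a.txt): modified={none} staged={a.txt}
After op 20 (git reset a.txt): modified={a.txt} staged={none}
After op 21 (modify e.txt): modified={a.txt, e.txt} staged={none}
After op 22 (git add b.txt): modified={a.txt, e.txt} staged={none}
After op 23 (modify d.txt): modified={a.txt, d.txt, e.txt} staged={none}
After op 24 (modify d.txt): modified={a.txt, d.txt, e.txt} staged={none}
After op 25 (modify b.txt): modified={a.txt, b.txt, d.txt, e.txt} staged={none}
After op 26 (modify f.txt): modified={a.txt, b.txt, d.txt, e.txt, f.txt} staged={none}
After op 27 (modify c.txt): modified={a.txt, b.txt, c.txt, d.txt, e.txt, f.txt} staged={none}
After op 28 (git add c.txt): modified={a.txt, b.txt, d.txt, e.txt, f.txt} staged={c.txt}
Final staged set: {c.txt} -> count=1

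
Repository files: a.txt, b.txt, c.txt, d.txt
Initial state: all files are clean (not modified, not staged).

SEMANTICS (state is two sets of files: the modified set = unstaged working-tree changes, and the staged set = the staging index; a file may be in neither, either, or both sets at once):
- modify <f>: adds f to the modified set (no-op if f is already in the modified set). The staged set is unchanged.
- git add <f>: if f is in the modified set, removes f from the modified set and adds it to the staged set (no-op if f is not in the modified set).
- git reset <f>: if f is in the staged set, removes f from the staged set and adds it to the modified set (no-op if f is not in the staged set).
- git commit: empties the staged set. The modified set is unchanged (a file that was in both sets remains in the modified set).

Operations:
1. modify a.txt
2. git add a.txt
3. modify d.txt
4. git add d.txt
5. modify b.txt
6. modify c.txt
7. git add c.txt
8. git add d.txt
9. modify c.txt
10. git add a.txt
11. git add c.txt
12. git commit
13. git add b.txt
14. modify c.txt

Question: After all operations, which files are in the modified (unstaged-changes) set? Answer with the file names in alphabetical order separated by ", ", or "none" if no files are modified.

After op 1 (modify a.txt): modified={a.txt} staged={none}
After op 2 (git add a.txt): modified={none} staged={a.txt}
After op 3 (modify d.txt): modified={d.txt} staged={a.txt}
After op 4 (git add d.txt): modified={none} staged={a.txt, d.txt}
After op 5 (modify b.txt): modified={b.txt} staged={a.txt, d.txt}
After op 6 (modify c.txt): modified={b.txt, c.txt} staged={a.txt, d.txt}
After op 7 (git add c.txt): modified={b.txt} staged={a.txt, c.txt, d.txt}
After op 8 (git add d.txt): modified={b.txt} staged={a.txt, c.txt, d.txt}
After op 9 (modify c.txt): modified={b.txt, c.txt} staged={a.txt, c.txt, d.txt}
After op 10 (git add a.txt): modified={b.txt, c.txt} staged={a.txt, c.txt, d.txt}
After op 11 (git add c.txt): modified={b.txt} staged={a.txt, c.txt, d.txt}
After op 12 (git commit): modified={b.txt} staged={none}
After op 13 (git add b.txt): modified={none} staged={b.txt}
After op 14 (modify c.txt): modified={c.txt} staged={b.txt}

Answer: c.txt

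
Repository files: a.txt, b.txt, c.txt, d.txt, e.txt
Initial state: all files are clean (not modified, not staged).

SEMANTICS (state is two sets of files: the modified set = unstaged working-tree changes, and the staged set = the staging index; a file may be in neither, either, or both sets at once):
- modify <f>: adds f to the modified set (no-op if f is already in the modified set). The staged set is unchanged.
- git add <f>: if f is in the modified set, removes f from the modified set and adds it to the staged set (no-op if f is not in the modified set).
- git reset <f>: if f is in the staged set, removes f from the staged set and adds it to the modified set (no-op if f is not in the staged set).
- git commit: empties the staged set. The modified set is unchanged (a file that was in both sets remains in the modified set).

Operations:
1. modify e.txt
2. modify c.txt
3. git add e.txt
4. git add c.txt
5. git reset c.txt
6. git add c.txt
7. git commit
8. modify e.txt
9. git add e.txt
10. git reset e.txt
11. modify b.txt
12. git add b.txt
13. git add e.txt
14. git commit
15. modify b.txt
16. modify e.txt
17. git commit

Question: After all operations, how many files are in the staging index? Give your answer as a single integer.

After op 1 (modify e.txt): modified={e.txt} staged={none}
After op 2 (modify c.txt): modified={c.txt, e.txt} staged={none}
After op 3 (git add e.txt): modified={c.txt} staged={e.txt}
After op 4 (git add c.txt): modified={none} staged={c.txt, e.txt}
After op 5 (git reset c.txt): modified={c.txt} staged={e.txt}
After op 6 (git add c.txt): modified={none} staged={c.txt, e.txt}
After op 7 (git commit): modified={none} staged={none}
After op 8 (modify e.txt): modified={e.txt} staged={none}
After op 9 (git add e.txt): modified={none} staged={e.txt}
After op 10 (git reset e.txt): modified={e.txt} staged={none}
After op 11 (modify b.txt): modified={b.txt, e.txt} staged={none}
After op 12 (git add b.txt): modified={e.txt} staged={b.txt}
After op 13 (git add e.txt): modified={none} staged={b.txt, e.txt}
After op 14 (git commit): modified={none} staged={none}
After op 15 (modify b.txt): modified={b.txt} staged={none}
After op 16 (modify e.txt): modified={b.txt, e.txt} staged={none}
After op 17 (git commit): modified={b.txt, e.txt} staged={none}
Final staged set: {none} -> count=0

Answer: 0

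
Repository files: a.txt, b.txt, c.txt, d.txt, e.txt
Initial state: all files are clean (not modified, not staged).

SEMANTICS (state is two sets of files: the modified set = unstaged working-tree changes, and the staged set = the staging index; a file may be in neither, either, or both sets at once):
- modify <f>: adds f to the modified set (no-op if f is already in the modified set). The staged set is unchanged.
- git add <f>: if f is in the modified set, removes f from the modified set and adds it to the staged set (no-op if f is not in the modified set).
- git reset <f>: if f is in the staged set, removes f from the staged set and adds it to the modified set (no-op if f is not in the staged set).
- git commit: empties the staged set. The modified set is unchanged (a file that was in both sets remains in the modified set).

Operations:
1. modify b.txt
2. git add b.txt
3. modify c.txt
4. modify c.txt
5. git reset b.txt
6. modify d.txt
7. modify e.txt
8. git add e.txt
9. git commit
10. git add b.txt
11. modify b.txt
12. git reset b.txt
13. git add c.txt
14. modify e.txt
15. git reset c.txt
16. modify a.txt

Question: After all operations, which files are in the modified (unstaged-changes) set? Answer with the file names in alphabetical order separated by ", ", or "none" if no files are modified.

Answer: a.txt, b.txt, c.txt, d.txt, e.txt

Derivation:
After op 1 (modify b.txt): modified={b.txt} staged={none}
After op 2 (git add b.txt): modified={none} staged={b.txt}
After op 3 (modify c.txt): modified={c.txt} staged={b.txt}
After op 4 (modify c.txt): modified={c.txt} staged={b.txt}
After op 5 (git reset b.txt): modified={b.txt, c.txt} staged={none}
After op 6 (modify d.txt): modified={b.txt, c.txt, d.txt} staged={none}
After op 7 (modify e.txt): modified={b.txt, c.txt, d.txt, e.txt} staged={none}
After op 8 (git add e.txt): modified={b.txt, c.txt, d.txt} staged={e.txt}
After op 9 (git commit): modified={b.txt, c.txt, d.txt} staged={none}
After op 10 (git add b.txt): modified={c.txt, d.txt} staged={b.txt}
After op 11 (modify b.txt): modified={b.txt, c.txt, d.txt} staged={b.txt}
After op 12 (git reset b.txt): modified={b.txt, c.txt, d.txt} staged={none}
After op 13 (git add c.txt): modified={b.txt, d.txt} staged={c.txt}
After op 14 (modify e.txt): modified={b.txt, d.txt, e.txt} staged={c.txt}
After op 15 (git reset c.txt): modified={b.txt, c.txt, d.txt, e.txt} staged={none}
After op 16 (modify a.txt): modified={a.txt, b.txt, c.txt, d.txt, e.txt} staged={none}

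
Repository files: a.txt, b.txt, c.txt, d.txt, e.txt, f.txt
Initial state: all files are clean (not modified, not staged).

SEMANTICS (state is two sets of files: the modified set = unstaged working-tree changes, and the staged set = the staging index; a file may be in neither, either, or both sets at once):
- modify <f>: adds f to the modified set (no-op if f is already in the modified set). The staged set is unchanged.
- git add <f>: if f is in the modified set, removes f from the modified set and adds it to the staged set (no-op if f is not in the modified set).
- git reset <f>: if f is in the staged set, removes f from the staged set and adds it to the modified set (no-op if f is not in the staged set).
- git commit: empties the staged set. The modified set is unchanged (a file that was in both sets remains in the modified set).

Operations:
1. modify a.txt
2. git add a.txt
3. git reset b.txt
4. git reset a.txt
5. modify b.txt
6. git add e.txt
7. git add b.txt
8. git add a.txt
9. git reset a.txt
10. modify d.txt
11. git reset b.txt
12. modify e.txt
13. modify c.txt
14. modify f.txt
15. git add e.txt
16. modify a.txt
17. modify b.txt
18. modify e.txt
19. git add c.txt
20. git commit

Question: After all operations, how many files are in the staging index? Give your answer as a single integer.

After op 1 (modify a.txt): modified={a.txt} staged={none}
After op 2 (git add a.txt): modified={none} staged={a.txt}
After op 3 (git reset b.txt): modified={none} staged={a.txt}
After op 4 (git reset a.txt): modified={a.txt} staged={none}
After op 5 (modify b.txt): modified={a.txt, b.txt} staged={none}
After op 6 (git add e.txt): modified={a.txt, b.txt} staged={none}
After op 7 (git add b.txt): modified={a.txt} staged={b.txt}
After op 8 (git add a.txt): modified={none} staged={a.txt, b.txt}
After op 9 (git reset a.txt): modified={a.txt} staged={b.txt}
After op 10 (modify d.txt): modified={a.txt, d.txt} staged={b.txt}
After op 11 (git reset b.txt): modified={a.txt, b.txt, d.txt} staged={none}
After op 12 (modify e.txt): modified={a.txt, b.txt, d.txt, e.txt} staged={none}
After op 13 (modify c.txt): modified={a.txt, b.txt, c.txt, d.txt, e.txt} staged={none}
After op 14 (modify f.txt): modified={a.txt, b.txt, c.txt, d.txt, e.txt, f.txt} staged={none}
After op 15 (git add e.txt): modified={a.txt, b.txt, c.txt, d.txt, f.txt} staged={e.txt}
After op 16 (modify a.txt): modified={a.txt, b.txt, c.txt, d.txt, f.txt} staged={e.txt}
After op 17 (modify b.txt): modified={a.txt, b.txt, c.txt, d.txt, f.txt} staged={e.txt}
After op 18 (modify e.txt): modified={a.txt, b.txt, c.txt, d.txt, e.txt, f.txt} staged={e.txt}
After op 19 (git add c.txt): modified={a.txt, b.txt, d.txt, e.txt, f.txt} staged={c.txt, e.txt}
After op 20 (git commit): modified={a.txt, b.txt, d.txt, e.txt, f.txt} staged={none}
Final staged set: {none} -> count=0

Answer: 0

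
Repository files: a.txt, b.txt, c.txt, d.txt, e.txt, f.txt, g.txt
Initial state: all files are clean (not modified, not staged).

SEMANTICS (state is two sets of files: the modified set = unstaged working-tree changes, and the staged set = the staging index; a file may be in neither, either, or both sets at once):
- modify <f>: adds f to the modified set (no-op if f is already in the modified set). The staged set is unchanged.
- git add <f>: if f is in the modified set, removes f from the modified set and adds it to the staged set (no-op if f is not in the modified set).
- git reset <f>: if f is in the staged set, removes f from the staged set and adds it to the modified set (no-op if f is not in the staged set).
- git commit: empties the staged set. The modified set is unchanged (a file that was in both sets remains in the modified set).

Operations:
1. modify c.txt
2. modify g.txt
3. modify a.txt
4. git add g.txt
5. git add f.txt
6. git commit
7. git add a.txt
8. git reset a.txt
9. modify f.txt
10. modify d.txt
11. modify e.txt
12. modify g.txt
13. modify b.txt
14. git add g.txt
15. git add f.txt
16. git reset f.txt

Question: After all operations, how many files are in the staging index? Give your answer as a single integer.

Answer: 1

Derivation:
After op 1 (modify c.txt): modified={c.txt} staged={none}
After op 2 (modify g.txt): modified={c.txt, g.txt} staged={none}
After op 3 (modify a.txt): modified={a.txt, c.txt, g.txt} staged={none}
After op 4 (git add g.txt): modified={a.txt, c.txt} staged={g.txt}
After op 5 (git add f.txt): modified={a.txt, c.txt} staged={g.txt}
After op 6 (git commit): modified={a.txt, c.txt} staged={none}
After op 7 (git add a.txt): modified={c.txt} staged={a.txt}
After op 8 (git reset a.txt): modified={a.txt, c.txt} staged={none}
After op 9 (modify f.txt): modified={a.txt, c.txt, f.txt} staged={none}
After op 10 (modify d.txt): modified={a.txt, c.txt, d.txt, f.txt} staged={none}
After op 11 (modify e.txt): modified={a.txt, c.txt, d.txt, e.txt, f.txt} staged={none}
After op 12 (modify g.txt): modified={a.txt, c.txt, d.txt, e.txt, f.txt, g.txt} staged={none}
After op 13 (modify b.txt): modified={a.txt, b.txt, c.txt, d.txt, e.txt, f.txt, g.txt} staged={none}
After op 14 (git add g.txt): modified={a.txt, b.txt, c.txt, d.txt, e.txt, f.txt} staged={g.txt}
After op 15 (git add f.txt): modified={a.txt, b.txt, c.txt, d.txt, e.txt} staged={f.txt, g.txt}
After op 16 (git reset f.txt): modified={a.txt, b.txt, c.txt, d.txt, e.txt, f.txt} staged={g.txt}
Final staged set: {g.txt} -> count=1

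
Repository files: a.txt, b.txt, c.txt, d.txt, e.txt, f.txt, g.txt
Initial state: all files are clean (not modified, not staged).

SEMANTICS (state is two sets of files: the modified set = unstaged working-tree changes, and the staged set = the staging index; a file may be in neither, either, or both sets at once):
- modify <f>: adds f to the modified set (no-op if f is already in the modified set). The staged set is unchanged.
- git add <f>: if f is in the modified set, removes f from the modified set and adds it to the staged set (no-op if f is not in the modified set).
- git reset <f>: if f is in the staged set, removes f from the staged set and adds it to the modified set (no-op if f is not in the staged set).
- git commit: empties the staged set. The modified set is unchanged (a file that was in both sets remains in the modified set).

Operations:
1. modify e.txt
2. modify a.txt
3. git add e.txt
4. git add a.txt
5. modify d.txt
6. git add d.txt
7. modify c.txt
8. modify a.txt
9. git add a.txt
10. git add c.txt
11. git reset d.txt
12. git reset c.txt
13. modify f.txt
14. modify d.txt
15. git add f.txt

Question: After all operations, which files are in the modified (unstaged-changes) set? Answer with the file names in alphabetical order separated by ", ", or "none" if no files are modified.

After op 1 (modify e.txt): modified={e.txt} staged={none}
After op 2 (modify a.txt): modified={a.txt, e.txt} staged={none}
After op 3 (git add e.txt): modified={a.txt} staged={e.txt}
After op 4 (git add a.txt): modified={none} staged={a.txt, e.txt}
After op 5 (modify d.txt): modified={d.txt} staged={a.txt, e.txt}
After op 6 (git add d.txt): modified={none} staged={a.txt, d.txt, e.txt}
After op 7 (modify c.txt): modified={c.txt} staged={a.txt, d.txt, e.txt}
After op 8 (modify a.txt): modified={a.txt, c.txt} staged={a.txt, d.txt, e.txt}
After op 9 (git add a.txt): modified={c.txt} staged={a.txt, d.txt, e.txt}
After op 10 (git add c.txt): modified={none} staged={a.txt, c.txt, d.txt, e.txt}
After op 11 (git reset d.txt): modified={d.txt} staged={a.txt, c.txt, e.txt}
After op 12 (git reset c.txt): modified={c.txt, d.txt} staged={a.txt, e.txt}
After op 13 (modify f.txt): modified={c.txt, d.txt, f.txt} staged={a.txt, e.txt}
After op 14 (modify d.txt): modified={c.txt, d.txt, f.txt} staged={a.txt, e.txt}
After op 15 (git add f.txt): modified={c.txt, d.txt} staged={a.txt, e.txt, f.txt}

Answer: c.txt, d.txt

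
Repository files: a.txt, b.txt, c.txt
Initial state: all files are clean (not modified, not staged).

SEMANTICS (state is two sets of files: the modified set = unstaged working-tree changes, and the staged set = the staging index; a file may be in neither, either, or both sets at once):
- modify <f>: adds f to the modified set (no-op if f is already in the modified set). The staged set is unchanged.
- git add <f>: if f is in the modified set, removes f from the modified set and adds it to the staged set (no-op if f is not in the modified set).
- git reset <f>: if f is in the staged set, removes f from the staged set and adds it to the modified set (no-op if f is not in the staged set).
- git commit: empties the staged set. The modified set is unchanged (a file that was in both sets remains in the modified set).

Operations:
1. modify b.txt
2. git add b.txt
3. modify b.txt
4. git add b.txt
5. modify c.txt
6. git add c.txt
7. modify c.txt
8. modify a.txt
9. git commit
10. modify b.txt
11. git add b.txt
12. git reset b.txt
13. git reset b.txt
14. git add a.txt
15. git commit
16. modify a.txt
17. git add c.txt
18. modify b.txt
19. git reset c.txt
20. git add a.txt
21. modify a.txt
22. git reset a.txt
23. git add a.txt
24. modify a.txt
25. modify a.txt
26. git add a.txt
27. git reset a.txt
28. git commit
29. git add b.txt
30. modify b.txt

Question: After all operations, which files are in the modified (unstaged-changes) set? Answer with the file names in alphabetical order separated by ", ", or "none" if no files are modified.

After op 1 (modify b.txt): modified={b.txt} staged={none}
After op 2 (git add b.txt): modified={none} staged={b.txt}
After op 3 (modify b.txt): modified={b.txt} staged={b.txt}
After op 4 (git add b.txt): modified={none} staged={b.txt}
After op 5 (modify c.txt): modified={c.txt} staged={b.txt}
After op 6 (git add c.txt): modified={none} staged={b.txt, c.txt}
After op 7 (modify c.txt): modified={c.txt} staged={b.txt, c.txt}
After op 8 (modify a.txt): modified={a.txt, c.txt} staged={b.txt, c.txt}
After op 9 (git commit): modified={a.txt, c.txt} staged={none}
After op 10 (modify b.txt): modified={a.txt, b.txt, c.txt} staged={none}
After op 11 (git add b.txt): modified={a.txt, c.txt} staged={b.txt}
After op 12 (git reset b.txt): modified={a.txt, b.txt, c.txt} staged={none}
After op 13 (git reset b.txt): modified={a.txt, b.txt, c.txt} staged={none}
After op 14 (git add a.txt): modified={b.txt, c.txt} staged={a.txt}
After op 15 (git commit): modified={b.txt, c.txt} staged={none}
After op 16 (modify a.txt): modified={a.txt, b.txt, c.txt} staged={none}
After op 17 (git add c.txt): modified={a.txt, b.txt} staged={c.txt}
After op 18 (modify b.txt): modified={a.txt, b.txt} staged={c.txt}
After op 19 (git reset c.txt): modified={a.txt, b.txt, c.txt} staged={none}
After op 20 (git add a.txt): modified={b.txt, c.txt} staged={a.txt}
After op 21 (modify a.txt): modified={a.txt, b.txt, c.txt} staged={a.txt}
After op 22 (git reset a.txt): modified={a.txt, b.txt, c.txt} staged={none}
After op 23 (git add a.txt): modified={b.txt, c.txt} staged={a.txt}
After op 24 (modify a.txt): modified={a.txt, b.txt, c.txt} staged={a.txt}
After op 25 (modify a.txt): modified={a.txt, b.txt, c.txt} staged={a.txt}
After op 26 (git add a.txt): modified={b.txt, c.txt} staged={a.txt}
After op 27 (git reset a.txt): modified={a.txt, b.txt, c.txt} staged={none}
After op 28 (git commit): modified={a.txt, b.txt, c.txt} staged={none}
After op 29 (git add b.txt): modified={a.txt, c.txt} staged={b.txt}
After op 30 (modify b.txt): modified={a.txt, b.txt, c.txt} staged={b.txt}

Answer: a.txt, b.txt, c.txt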